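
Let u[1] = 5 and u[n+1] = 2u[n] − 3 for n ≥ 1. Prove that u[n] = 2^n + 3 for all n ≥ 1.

Base case: u[1] = 5, and 2^1 + 3 = 2 + 3 = 5.
Assume u[r] = 2^r + 3 for some r ≥ 1.
Then u[r+1] = 2u[r] − 3 = 2·(2^r + 3) − 3 = 2^{r+1} + 6 − 3 = 2^{r+1} + 3.
This completes the inductive step, so u[n] = 2^n + 3 for all n ≥ 1.

u[n] = 2^n + 3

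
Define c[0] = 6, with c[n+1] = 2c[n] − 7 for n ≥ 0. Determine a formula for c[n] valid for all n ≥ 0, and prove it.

Claim: c[n] = -2^n + 7.

Base case: c[0] = 6, and -2^0 + 7 = -1 + 7 = 6.
Assume c[m] = -2^m + 7 for some m ≥ 0.
Then c[m+1] = 2c[m] − 7 = 2·(-2^m + 7) − 7 = -2^{m+1} + 14 − 7 = -2^{m+1} + 7.
By induction, c[n] = -2^n + 7 for all n ≥ 0.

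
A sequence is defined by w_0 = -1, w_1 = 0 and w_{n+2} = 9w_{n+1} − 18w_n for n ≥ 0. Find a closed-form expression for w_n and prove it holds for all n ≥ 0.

Claim: w_n = 6^n − 2·3^n.

Base cases: w_0 = -1 and 6^0 − 2·3^0 = -1; w_1 = 0 and 6^1 − 2·3^1 = 0.
Assume w_j = 6^j − 2·3^j for all 0 ≤ j ≤ r, where r ≥ 1.
Then w_{r+1} = 9w_r − 18w_{r−1} = 9·(6^r − 2·3^r) − 18·(6^{r−1} − 2·3^{r−1}) = (9·6 − 18)6^{r−1} − 2·(9·3 − 18)3^{r−1} = 36·6^{r−1} − 18·3^{r−1} = 6^{r+1} − 2·3^{r+1}.
By strong induction, w_n = 6^n − 2·3^n for all n ≥ 0.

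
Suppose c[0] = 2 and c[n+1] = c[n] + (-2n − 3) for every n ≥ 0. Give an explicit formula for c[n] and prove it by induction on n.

Claim: c[n] = -n^2 − 2n + 2.

Base case: c[0] = 2, and -0^2 − 2·0 + 2 = 2.
Assume c[r] = -r^2 − 2r + 2.
Then c[r+1] = c[r] + (-2r − 3) = (-r^2 − 2r + 2) + (-2r − 3) = -r^2 − 4r − 1,
and -(r+1)^2 − 2·(r+1) + 2 = -r^2 − 4r − 1.
This completes the inductive step, so c[n] = -n^2 − 2n + 2 for all n ≥ 0.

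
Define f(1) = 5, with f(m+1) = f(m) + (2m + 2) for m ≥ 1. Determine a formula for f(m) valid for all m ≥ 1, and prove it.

Claim: f(m) = m^2 + m + 3.

Base case: f(1) = 5, and 1^2 + 1 + 3 = 5.
Assume f(r) = r^2 + r + 3.
Then f(r+1) = f(r) + (2r + 2) = (r^2 + r + 3) + (2r + 2) = r^2 + 3r + 5,
and (r+1)^2 + (r+1) + 3 = r^2 + 3r + 5.
This completes the inductive step, so f(m) = m^2 + m + 3 for all m ≥ 1.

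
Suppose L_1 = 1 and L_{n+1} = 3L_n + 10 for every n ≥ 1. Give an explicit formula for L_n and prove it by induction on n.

Claim: L_n = 2·3^n − 5.

Base case: L_1 = 1, and 2·3^1 − 5 = 6 − 5 = 1.
Assume L_m = 2·3^m − 5 for some m ≥ 1.
Then L_{m+1} = 3L_m + 10 = 3·(2·3^m − 5) + 10 = 6·3^m − 15 + 10 = 2·3^{m+1} − 5.
By induction, L_n = 2·3^n − 5 for all n ≥ 1.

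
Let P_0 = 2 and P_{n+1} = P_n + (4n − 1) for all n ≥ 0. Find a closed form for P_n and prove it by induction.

Claim: P_n = 2n^2 − 3n + 2.

Base case: P_0 = 2, and 2·0^2 − 3·0 + 2 = 2.
Assume P_j = 2j^2 − 3j + 2.
Then P_{j+1} = P_j + (4j − 1) = (2j^2 − 3j + 2) + (4j − 1) = 2j^2 + j + 1,
and 2·(j+1)^2 − 3·(j+1) + 2 = 2j^2 + j + 1.
This completes the inductive step, so P_n = 2n^2 − 3n + 2 for all n ≥ 0.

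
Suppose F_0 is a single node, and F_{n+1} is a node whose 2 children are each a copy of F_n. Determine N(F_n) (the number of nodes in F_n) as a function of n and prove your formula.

Claim: N(F_n) = 2^{n+1} − 1.

Base case: N(F_0) = 1, and 2^{0+1} − 1 = 1.
Assume N(F_j) = 2^{j+1} − 1.
Then N(F_{j+1}) = 1 + 2N(F_j) = 1 + 2(2^{j+1} − 1) = 2^{j+2} − 2 + 1 = 2^{j+2} − 1.
This completes the inductive step, so N(F_n) = 2^{n+1} − 1 for all n ≥ 0.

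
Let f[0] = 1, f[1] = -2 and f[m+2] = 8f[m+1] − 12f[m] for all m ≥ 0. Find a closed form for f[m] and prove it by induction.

Claim: f[m] = -6^m + 2·2^m.

Base cases: f[0] = 1 and -6^0 + 2·2^0 = 1; f[1] = -2 and -6^1 + 2·2^1 = -2.
Assume f[i] = -6^i + 2·2^i for all 0 ≤ i ≤ j, where j ≥ 1.
Then f[j+1] = 8f[j] − 12f[j−1] = 8·(-6^j + 2·2^j) − 12·(-6^{j−1} + 2·2^{j−1}) = -(8·6 − 12)6^{j−1} + 2·(8·2 − 12)2^{j−1} = -36·6^{j−1} + 8·2^{j−1} = -6^{j+1} + 2·2^{j+1}.
This completes the inductive step, so f[m] = -6^m + 2·2^m for all m ≥ 0.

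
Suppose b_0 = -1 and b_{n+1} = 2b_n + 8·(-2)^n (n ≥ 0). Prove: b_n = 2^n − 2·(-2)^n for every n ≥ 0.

Base case: b_0 = -1, and 2^0 − 2·(-2)^0 = 1 − 2 = -1.
Assume b_k = 2^k − 2·(-2)^k for some k ≥ 0.
Then b_{k+1} = 2b_k + 8·(-2)^k = 2·(2^k − 2·(-2)^k) + 8·(-2)^k = 2^{k+1} − 4·(-2)^k + 8·(-2)^k = 2^{k+1} + 4·(-2)^k = 2^{k+1} − 2·(-2)^{k+1}.
Hence b_n = 2^n − 2·(-2)^n for every n ≥ 0, by induction.

b_n = 2^n − 2·(-2)^n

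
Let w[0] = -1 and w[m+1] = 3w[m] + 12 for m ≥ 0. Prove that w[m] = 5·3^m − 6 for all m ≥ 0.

Base case: w[0] = -1, and 5·3^0 − 6 = 5 − 6 = -1.
Assume w[k] = 5·3^k − 6 for some k ≥ 0.
Then w[k+1] = 3w[k] + 12 = 3·(5·3^k − 6) + 12 = 15·3^k − 18 + 12 = 5·3^{k+1} − 6.
Hence w[m] = 5·3^m − 6 for every m ≥ 0, by induction.

w[m] = 5·3^m − 6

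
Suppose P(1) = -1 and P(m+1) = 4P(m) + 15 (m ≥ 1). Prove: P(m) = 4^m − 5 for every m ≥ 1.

Base case: P(1) = -1, and 4^1 − 5 = 4 − 5 = -1.
Assume P(k) = 4^k − 5 for some k ≥ 1.
Then P(k+1) = 4P(k) + 15 = 4·(4^k − 5) + 15 = 4^{k+1} − 20 + 15 = 4^{k+1} − 5.
By induction, P(m) = 4^m − 5 for all m ≥ 1.

P(m) = 4^m − 5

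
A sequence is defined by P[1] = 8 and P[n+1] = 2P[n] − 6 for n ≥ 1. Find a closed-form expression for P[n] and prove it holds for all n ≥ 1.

Claim: P[n] = 2^n + 6.

Base case: P[1] = 8, and 2^1 + 6 = 2 + 6 = 8.
Assume P[r] = 2^r + 6 for some r ≥ 1.
Then P[r+1] = 2P[r] − 6 = 2·(2^r + 6) − 6 = 2^{r+1} + 12 − 6 = 2^{r+1} + 6.
By induction, P[n] = 2^n + 6 for all n ≥ 1.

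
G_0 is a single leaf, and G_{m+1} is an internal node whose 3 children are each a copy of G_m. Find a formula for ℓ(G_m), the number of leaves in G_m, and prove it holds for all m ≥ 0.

Claim: ℓ(G_m) = 3^m.

Base case: ℓ(G_0) = 1, and 3^0 = 1.
Assume ℓ(G_r) = 3^r.
Then ℓ(G_{r+1}) = 3·ℓ(G_r) = 3·3^r = 3^{r+1}.
By induction, ℓ(G_m) = 3^m for all m ≥ 0.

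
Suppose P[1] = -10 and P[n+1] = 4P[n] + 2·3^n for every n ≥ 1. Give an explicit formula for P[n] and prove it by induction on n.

Claim: P[n] = -4^n − 2·3^n.

Base case: P[1] = -10, and -4^1 − 2·3^1 = -4 − 6 = -10.
Assume P[r] = -4^r − 2·3^r for some r ≥ 1.
Then P[r+1] = 4P[r] + 2·3^r = 4·(-4^r − 2·3^r) + 2·3^r = -4^{r+1} − 8·3^r + 2·3^r = -4^{r+1} − 6·3^r = -4^{r+1} − 2·3^{r+1}.
This completes the inductive step, so P[n] = -4^n − 2·3^n for all n ≥ 1.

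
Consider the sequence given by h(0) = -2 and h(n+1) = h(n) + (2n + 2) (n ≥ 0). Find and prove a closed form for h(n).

Claim: h(n) = n^2 + n − 2.

Base case: h(0) = -2, and 0^2 + 0 − 2 = -2.
Assume h(m) = m^2 + m − 2.
Then h(m+1) = h(m) + (2m + 2) = (m^2 + m − 2) + (2m + 2) = m^2 + 3m,
and (m+1)^2 + (m+1) − 2 = m^2 + 3m.
By induction, h(n) = n^2 + n − 2 for all n ≥ 0.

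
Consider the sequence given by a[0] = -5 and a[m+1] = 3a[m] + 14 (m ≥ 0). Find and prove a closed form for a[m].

Claim: a[m] = 2·3^m − 7.

Base case: a[0] = -5, and 2·3^0 − 7 = 2 − 7 = -5.
Assume a[j] = 2·3^j − 7 for some j ≥ 0.
Then a[j+1] = 3a[j] + 14 = 3·(2·3^j − 7) + 14 = 6·3^j − 21 + 14 = 2·3^{j+1} − 7.
So the formula holds for j+1, and by induction a[m] = 2·3^m − 7 for all m ≥ 0.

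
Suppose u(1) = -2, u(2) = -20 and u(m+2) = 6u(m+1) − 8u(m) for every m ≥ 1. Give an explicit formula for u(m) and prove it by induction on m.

Claim: u(m) = 3·2^m − 2·4^m.

Base cases: u(1) = -2 and 3·2^1 − 2·4^1 = -2; u(2) = -20 and 3·2^2 − 2·4^2 = -20.
Assume u(i) = 3·2^i − 2·4^i for all 1 ≤ i ≤ j, where j ≥ 2.
Then u(j+1) = 6u(j) − 8u(j−1) = 6·(3·2^j − 2·4^j) − 8·(3·2^{j−1} − 2·4^{j−1}) = 3·(6·2 − 8)2^{j−1} − 2·(6·4 − 8)4^{j−1} = 12·2^{j−1} − 32·4^{j−1} = 3·2^{j+1} − 2·4^{j+1}.
So the formula holds for j+1, and by strong induction u(m) = 3·2^m − 2·4^m for all m ≥ 1.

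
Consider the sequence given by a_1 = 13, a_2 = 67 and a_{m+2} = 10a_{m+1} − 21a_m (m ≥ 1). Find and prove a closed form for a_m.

Claim: a_m = 2·3^m + 7^m.

Base cases: a_1 = 13 and 2·3^1 + 7^1 = 13; a_2 = 67 and 2·3^2 + 7^2 = 67.
Assume a_j = 2·3^j + 7^j for all 1 ≤ j ≤ r, where r ≥ 2.
Then a_{r+1} = 10a_r − 21a_{r−1} = 10·(2·3^r + 7^r) − 21·(2·3^{r−1} + 7^{r−1}) = 2·(10·3 − 21)3^{r−1} + (10·7 − 21)7^{r−1} = 18·3^{r−1} + 49·7^{r−1} = 2·3^{r+1} + 7^{r+1}.
By strong induction, a_m = 2·3^m + 7^m for all m ≥ 1.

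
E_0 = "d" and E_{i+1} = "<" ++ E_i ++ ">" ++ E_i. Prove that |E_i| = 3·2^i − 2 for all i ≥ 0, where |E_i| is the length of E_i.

Base case: |E_0| = 1, and 3·2^0 − 2 = 1.
Assume |E_k| = 3·2^k − 2.
Then |E_{k+1}| = 1 + |E_k| + 1 + |E_k| = 2|E_k| + 2 = 2(3·2^k − 2) + 2 = 3·2^{k+1} − 4 + 2 = 3·2^{k+1} − 2.
So the formula holds for k+1, and by induction |E_i| = 3·2^i − 2 for all i ≥ 0.

|E_i| = 3·2^i − 2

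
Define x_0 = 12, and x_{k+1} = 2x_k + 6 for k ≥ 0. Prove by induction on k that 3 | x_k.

Base case: x_0 = 12 = 3·4, so 3 | x_0.
Assume 3 | x_m, so x_m = 3t for some integer t.
Then x_{m+1} = 2x_m + 6 = 2·(3t) + 6 = 3(2t + 2), so 3 | x_{m+1}.
Hence 3 | x_k for every k ≥ 0, by induction.

3 | x_k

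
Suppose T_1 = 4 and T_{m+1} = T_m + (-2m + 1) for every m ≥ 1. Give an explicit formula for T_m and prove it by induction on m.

Claim: T_m = -m^2 + 2m + 3.

Base case: T_1 = 4, and -1^2 + 2·1 + 3 = 4.
Assume T_k = -k^2 + 2k + 3.
Then T_{k+1} = T_k + (-2k + 1) = (-k^2 + 2k + 3) + (-2k + 1) = -k^2 + 4,
and -(k+1)^2 + 2·(k+1) + 3 = -k^2 + 4.
Hence T_m = -m^2 + 2m + 3 for every m ≥ 1, by induction.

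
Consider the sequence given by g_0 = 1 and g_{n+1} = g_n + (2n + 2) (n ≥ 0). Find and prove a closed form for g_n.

Claim: g_n = n^2 + n + 1.

Base case: g_0 = 1, and 0^2 + 0 + 1 = 1.
Assume g_r = r^2 + r + 1.
Then g_{r+1} = g_r + (2r + 2) = (r^2 + r + 1) + (2r + 2) = r^2 + 3r + 3,
and (r+1)^2 + (r+1) + 1 = r^2 + 3r + 3.
Hence g_n = n^2 + n + 1 for every n ≥ 0, by induction.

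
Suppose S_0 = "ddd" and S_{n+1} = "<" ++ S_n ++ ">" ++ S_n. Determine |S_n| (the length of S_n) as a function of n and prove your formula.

Claim: |S_n| = 5·2^n − 2.

Base case: |S_0| = 3, and 5·2^0 − 2 = 3.
Assume |S_j| = 5·2^j − 2.
Then |S_{j+1}| = 1 + |S_j| + 1 + |S_j| = 2|S_j| + 2 = 2(5·2^j − 2) + 2 = 5·2^{j+1} − 4 + 2 = 5·2^{j+1} − 2.
By induction, |S_n| = 5·2^n − 2 for all n ≥ 0.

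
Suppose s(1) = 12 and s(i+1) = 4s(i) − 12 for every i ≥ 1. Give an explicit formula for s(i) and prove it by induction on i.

Claim: s(i) = 2·4^i + 4.

Base case: s(1) = 12, and 2·4^1 + 4 = 8 + 4 = 12.
Assume s(r) = 2·4^r + 4 for some r ≥ 1.
Then s(r+1) = 4s(r) − 12 = 4·(2·4^r + 4) − 12 = 8·4^r + 16 − 12 = 2·4^{r+1} + 4.
Hence s(i) = 2·4^i + 4 for every i ≥ 1, by induction.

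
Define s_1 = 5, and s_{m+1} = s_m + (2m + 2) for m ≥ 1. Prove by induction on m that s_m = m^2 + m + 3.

Base case: s_1 = 5, and 1^2 + 1 + 3 = 5.
Assume s_r = r^2 + r + 3.
Then s_{r+1} = s_r + (2r + 2) = (r^2 + r + 3) + (2r + 2) = r^2 + 3r + 5,
and (r+1)^2 + (r+1) + 3 = r^2 + 3r + 5.
Hence s_m = m^2 + m + 3 for every m ≥ 1, by induction.

s_m = m^2 + m + 3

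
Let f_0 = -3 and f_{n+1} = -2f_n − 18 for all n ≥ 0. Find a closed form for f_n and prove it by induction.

Claim: f_n = 3·(-2)^n − 6.

Base case: f_0 = -3, and 3·(-2)^0 − 6 = 3 − 6 = -3.
Assume f_k = 3·(-2)^k − 6 for some k ≥ 0.
Then f_{k+1} = -2f_k − 18 = -2·(3·(-2)^k − 6) − 18 = -6·(-2)^k + 12 − 18 = 3·(-2)^{k+1} − 6.
Hence f_n = 3·(-2)^n − 6 for every n ≥ 0, by induction.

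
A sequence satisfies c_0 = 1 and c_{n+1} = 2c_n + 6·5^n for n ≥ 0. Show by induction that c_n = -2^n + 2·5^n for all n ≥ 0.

Base case: c_0 = 1, and -2^0 + 2·5^0 = -1 + 2 = 1.
Assume c_j = -2^j + 2·5^j for some j ≥ 0.
Then c_{j+1} = 2c_j + 6·5^j = 2·(-2^j + 2·5^j) + 6·5^j = -2^{j+1} + 4·5^j + 6·5^j = -2^{j+1} + 10·5^j = -2^{j+1} + 2·5^{j+1}.
By induction, c_n = -2^n + 2·5^n for all n ≥ 0.

c_n = -2^n + 2·5^n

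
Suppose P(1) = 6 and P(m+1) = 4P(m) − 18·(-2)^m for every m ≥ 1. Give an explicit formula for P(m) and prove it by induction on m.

Claim: P(m) = 3·4^m + 3·(-2)^m.

Base case: P(1) = 6, and 3·4^1 + 3·(-2)^1 = 12 − 6 = 6.
Assume P(r) = 3·4^r + 3·(-2)^r for some r ≥ 1.
Then P(r+1) = 4P(r) − 18·(-2)^r = 4·(3·4^r + 3·(-2)^r) − 18·(-2)^r = 3·4^{r+1} + 12·(-2)^r − 18·(-2)^r = 3·4^{r+1} − 6·(-2)^r = 3·4^{r+1} + 3·(-2)^{r+1}.
Hence P(m) = 3·4^m + 3·(-2)^m for every m ≥ 1, by induction.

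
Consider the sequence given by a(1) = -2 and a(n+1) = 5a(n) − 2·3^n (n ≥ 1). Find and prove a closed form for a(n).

Claim: a(n) = -5^n + 3^n.

Base case: a(1) = -2, and -5^1 + 3^1 = -5 + 3 = -2.
Assume a(m) = -5^m + 3^m for some m ≥ 1.
Then a(m+1) = 5a(m) − 2·3^m = 5·(-5^m + 3^m) − 2·3^m = -5^{m+1} + 5·3^m − 2·3^m = -5^{m+1} + 3·3^m = -5^{m+1} + 3^{m+1}.
By induction, a(n) = -5^n + 3^n for all n ≥ 1.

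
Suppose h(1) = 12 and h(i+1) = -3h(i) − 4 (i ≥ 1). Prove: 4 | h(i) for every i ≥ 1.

Base case: h(1) = 12 = 4·3, so 4 | h(1).
Assume 4 | h(m), so h(m) = 4t for some integer t.
Then h(m+1) = -3h(m) − 4 = -3·(4t) − 4 = 4(-3t − 1), so 4 | h(m+1).
Hence 4 | h(i) for every i ≥ 1, by induction.

4 | h(i)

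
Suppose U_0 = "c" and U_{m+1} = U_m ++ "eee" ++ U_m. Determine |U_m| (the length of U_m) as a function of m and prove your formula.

Claim: |U_m| = 2^{m+2} − 3.

Base case: |U_0| = 1, and 2^{0+2} − 3 = 1.
Assume |U_k| = 2^{k+2} − 3.
Then |U_{k+1}| = |U_k| + 3 + |U_k| = 2|U_k| + 3 = 2(2^{k+2} − 3) + 3 = 2^{k+3} − 6 + 3 = 2^{k+3} − 3.
Hence |U_m| = 2^{m+2} − 3 for every m ≥ 0, by induction.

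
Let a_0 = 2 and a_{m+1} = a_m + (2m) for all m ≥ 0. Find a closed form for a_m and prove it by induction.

Claim: a_m = m^2 − m + 2.

Base case: a_0 = 2, and 0^2 − 0 + 2 = 2.
Assume a_r = r^2 − r + 2.
Then a_{r+1} = a_r + (2r) = (r^2 − r + 2) + (2r) = r^2 + r + 2,
and (r+1)^2 − (r+1) + 2 = r^2 + r + 2.
By induction, a_m = m^2 − m + 2 for all m ≥ 0.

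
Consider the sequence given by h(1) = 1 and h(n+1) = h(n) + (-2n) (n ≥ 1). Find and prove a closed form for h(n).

Claim: h(n) = -n^2 + n + 1.

Base case: h(1) = 1, and -1^2 + 1 + 1 = 1.
Assume h(r) = -r^2 + r + 1.
Then h(r+1) = h(r) + (-2r) = (-r^2 + r + 1) + (-2r) = -r^2 − r + 1,
and -(r+1)^2 + (r+1) + 1 = -r^2 − r + 1.
This completes the inductive step, so h(n) = -n^2 + n + 1 for all n ≥ 1.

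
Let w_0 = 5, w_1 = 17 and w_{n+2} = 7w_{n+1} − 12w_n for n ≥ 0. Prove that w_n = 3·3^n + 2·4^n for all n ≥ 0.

Base cases: w_0 = 5 and 3·3^0 + 2·4^0 = 5; w_1 = 17 and 3·3^1 + 2·4^1 = 17.
Assume w_j = 3·3^j + 2·4^j for all 0 ≤ j ≤ r, where r ≥ 1.
Then w_{r+1} = 7w_r − 12w_{r−1} = 7·(3·3^r + 2·4^r) − 12·(3·3^{r−1} + 2·4^{r−1}) = 3·(7·3 − 12)3^{r−1} + 2·(7·4 − 12)4^{r−1} = 27·3^{r−1} + 32·4^{r−1} = 3·3^{r+1} + 2·4^{r+1}.
Hence w_n = 3·3^n + 2·4^n for every n ≥ 0, by strong induction.

w_n = 3·3^n + 2·4^n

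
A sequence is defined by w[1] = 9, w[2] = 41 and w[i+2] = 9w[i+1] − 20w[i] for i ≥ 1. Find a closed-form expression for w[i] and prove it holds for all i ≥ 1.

Claim: w[i] = 5^i + 4^i.

Base cases: w[1] = 9 and 5^1 + 4^1 = 9; w[2] = 41 and 5^2 + 4^2 = 41.
Assume w[j] = 5^j + 4^j for all 1 ≤ j ≤ m, where m ≥ 2.
Then w[m+1] = 9w[m] − 20w[m−1] = 9·(5^m + 4^m) − 20·(5^{m−1} + 4^{m−1}) = (9·5 − 20)5^{m−1} + (9·4 − 20)4^{m−1} = 25·5^{m−1} + 16·4^{m−1} = 5^{m+1} + 4^{m+1}.
This completes the inductive step, so w[i] = 5^i + 4^i for all i ≥ 1.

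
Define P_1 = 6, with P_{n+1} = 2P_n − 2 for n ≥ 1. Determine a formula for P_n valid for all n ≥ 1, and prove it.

Claim: P_n = 2^{n+1} + 2.

Base case: P_1 = 6, and 2^{1+1} + 2 = 4 + 2 = 6.
Assume P_k = 2^{k+1} + 2 for some k ≥ 1.
Then P_{k+1} = 2P_k − 2 = 2·(2^{k+1} + 2) − 2 = 2^{k+2} + 4 − 2 = 2^{k+2} + 2.
Hence P_n = 2^{n+1} + 2 for every n ≥ 1, by induction.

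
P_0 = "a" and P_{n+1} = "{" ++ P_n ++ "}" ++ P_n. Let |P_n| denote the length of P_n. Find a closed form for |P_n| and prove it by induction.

Claim: |P_n| = 3·2^n − 2.

Base case: |P_0| = 1, and 3·2^0 − 2 = 1.
Assume |P_m| = 3·2^m − 2.
Then |P_{m+1}| = 1 + |P_m| + 1 + |P_m| = 2|P_m| + 2 = 2(3·2^m − 2) + 2 = 3·2^{m+1} − 4 + 2 = 3·2^{m+1} − 2.
So the formula holds for m+1, and by induction |P_n| = 3·2^n − 2 for all n ≥ 0.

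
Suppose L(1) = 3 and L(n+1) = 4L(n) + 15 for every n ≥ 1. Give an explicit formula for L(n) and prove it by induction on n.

Claim: L(n) = 2·4^n − 5.

Base case: L(1) = 3, and 2·4^1 − 5 = 8 − 5 = 3.
Assume L(r) = 2·4^r − 5 for some r ≥ 1.
Then L(r+1) = 4L(r) + 15 = 4·(2·4^r − 5) + 15 = 8·4^r − 20 + 15 = 2·4^{r+1} − 5.
So the formula holds for r+1, and by induction L(n) = 2·4^n − 5 for all n ≥ 1.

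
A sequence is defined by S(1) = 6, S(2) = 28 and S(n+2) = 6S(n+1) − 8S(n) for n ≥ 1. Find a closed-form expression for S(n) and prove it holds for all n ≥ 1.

Claim: S(n) = -2^n + 2·4^n.

Base cases: S(1) = 6 and -2^1 + 2·4^1 = 6; S(2) = 28 and -2^2 + 2·4^2 = 28.
Assume S(j) = -2^j + 2·4^j for all 1 ≤ j ≤ r, where r ≥ 2.
Then S(r+1) = 6S(r) − 8S(r−1) = 6·(-2^r + 2·4^r) − 8·(-2^{r−1} + 2·4^{r−1}) = -(6·2 − 8)2^{r−1} + 2·(6·4 − 8)4^{r−1} = -4·2^{r−1} + 32·4^{r−1} = -2^{r+1} + 2·4^{r+1}.
By strong induction, S(n) = -2^n + 2·4^n for all n ≥ 1.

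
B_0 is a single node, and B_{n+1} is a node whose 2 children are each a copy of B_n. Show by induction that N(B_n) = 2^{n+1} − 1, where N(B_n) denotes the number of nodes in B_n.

Base case: N(B_0) = 1, and 2^{0+1} − 1 = 1.
Assume N(B_r) = 2^{r+1} − 1.
Then N(B_{r+1}) = 1 + 2N(B_r) = 1 + 2(2^{r+1} − 1) = 2^{r+2} − 2 + 1 = 2^{r+2} − 1.
So the formula holds for r+1, and by induction N(B_n) = 2^{n+1} − 1 for all n ≥ 0.

N(B_n) = 2^{n+1} − 1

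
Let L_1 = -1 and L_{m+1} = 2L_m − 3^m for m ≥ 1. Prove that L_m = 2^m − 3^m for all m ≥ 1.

Base case: L_1 = -1, and 2^1 − 3^1 = 2 − 3 = -1.
Assume L_k = 2^k − 3^k for some k ≥ 1.
Then L_{k+1} = 2L_k − 3^k = 2·(2^k − 3^k) − 3^k = 2^{k+1} − 2·3^k − 3^k = 2^{k+1} − 3·3^k = 2^{k+1} − 3^{k+1}.
So the formula holds for k+1, and by induction L_m = 2^m − 3^m for all m ≥ 1.

L_m = 2^m − 3^m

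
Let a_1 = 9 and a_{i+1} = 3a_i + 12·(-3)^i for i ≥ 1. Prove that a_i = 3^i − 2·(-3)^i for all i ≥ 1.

Base case: a_1 = 9, and 3^1 − 2·(-3)^1 = 3 + 6 = 9.
Assume a_m = 3^m − 2·(-3)^m for some m ≥ 1.
Then a_{m+1} = 3a_m + 12·(-3)^m = 3·(3^m − 2·(-3)^m) + 12·(-3)^m = 3^{m+1} − 6·(-3)^m + 12·(-3)^m = 3^{m+1} + 6·(-3)^m = 3^{m+1} − 2·(-3)^{m+1}.
This completes the inductive step, so a_i = 3^i − 2·(-3)^i for all i ≥ 1.

a_i = 3^i − 2·(-3)^i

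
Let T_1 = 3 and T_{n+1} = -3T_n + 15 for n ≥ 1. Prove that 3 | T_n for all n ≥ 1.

Base case: T_1 = 3 = 3·1, so 3 | T_1.
Assume 3 | T_m, so T_m = 3t for some integer t.
Then T_{m+1} = -3T_m + 15 = -3·(3t) + 15 = 3(-3t + 5), so 3 | T_{m+1}.
By induction, 3 | T_n for all n ≥ 1.

3 | T_n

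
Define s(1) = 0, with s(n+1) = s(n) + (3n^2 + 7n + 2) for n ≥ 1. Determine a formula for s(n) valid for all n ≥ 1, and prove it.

Claim: s(n) = n^3 + 2n^2 − n − 2.

Base case: s(1) = 0, and 1^3 + 2·1^2 − 1 − 2 = 0.
Assume s(m) = m^3 + 2m^2 − m − 2.
Then s(m+1) = s(m) + (3m^2 + 7m + 2) = (m^3 + 2m^2 − m − 2) + (3m^2 + 7m + 2) = m^3 + 5m^2 + 6m,
and (m+1)^3 + 2·(m+1)^2 − (m+1) − 2 = m^3 + 5m^2 + 6m.
This completes the inductive step, so s(n) = n^3 + 2n^2 − n − 2 for all n ≥ 1.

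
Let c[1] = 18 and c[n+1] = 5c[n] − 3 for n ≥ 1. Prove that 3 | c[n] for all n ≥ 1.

Base case: c[1] = 18 = 3·6, so 3 | c[1].
Assume 3 | c[j], so c[j] = 3t for some integer t.
Then c[j+1] = 5c[j] − 3 = 5·(3t) − 3 = 3(5t − 1), so 3 | c[j+1].
This completes the inductive step, so 3 | c[n] for all n ≥ 1.

3 | c[n]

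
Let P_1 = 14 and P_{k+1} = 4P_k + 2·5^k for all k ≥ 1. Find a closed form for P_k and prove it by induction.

Claim: P_k = 4^k + 2·5^k.

Base case: P_1 = 14, and 4^1 + 2·5^1 = 4 + 10 = 14.
Assume P_j = 4^j + 2·5^j for some j ≥ 1.
Then P_{j+1} = 4P_j + 2·5^j = 4·(4^j + 2·5^j) + 2·5^j = 4^{j+1} + 8·5^j + 2·5^j = 4^{j+1} + 10·5^j = 4^{j+1} + 2·5^{j+1}.
By induction, P_k = 4^k + 2·5^k for all k ≥ 1.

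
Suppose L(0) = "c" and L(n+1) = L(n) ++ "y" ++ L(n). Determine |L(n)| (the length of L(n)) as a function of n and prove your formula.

Claim: |L(n)| = 2^{n+1} − 1.

Base case: |L(0)| = 1, and 2^{0+1} − 1 = 1.
Assume |L(m)| = 2^{m+1} − 1.
Then |L(m+1)| = |L(m)| + 1 + |L(m)| = 2|L(m)| + 1 = 2(2^{m+1} − 1) + 1 = 2^{m+2} − 2 + 1 = 2^{m+2} − 1.
By induction, |L(n)| = 2^{n+1} − 1 for all n ≥ 0.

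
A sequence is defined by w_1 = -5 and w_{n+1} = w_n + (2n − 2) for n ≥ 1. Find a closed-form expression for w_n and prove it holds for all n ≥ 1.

Claim: w_n = n^2 − 3n − 3.

Base case: w_1 = -5, and 1^2 − 3·1 − 3 = -5.
Assume w_r = r^2 − 3r − 3.
Then w_{r+1} = w_r + (2r − 2) = (r^2 − 3r − 3) + (2r − 2) = r^2 − r − 5,
and (r+1)^2 − 3·(r+1) − 3 = r^2 − r − 5.
This completes the inductive step, so w_n = n^2 − 3n − 3 for all n ≥ 1.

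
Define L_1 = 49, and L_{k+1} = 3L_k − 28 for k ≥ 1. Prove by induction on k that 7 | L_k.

Base case: L_1 = 49 = 7·7, so 7 | L_1.
Assume 7 | L_r, so L_r = 7t for some integer t.
Then L_{r+1} = 3L_r − 28 = 3·(7t) − 28 = 7(3t − 4), so 7 | L_{r+1}.
So the property holds for r+1, and by induction 7 | L_k for all k ≥ 1.

7 | L_k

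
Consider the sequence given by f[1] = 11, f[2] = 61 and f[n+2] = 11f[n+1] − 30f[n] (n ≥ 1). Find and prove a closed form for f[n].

Claim: f[n] = 6^n + 5^n.

Base cases: f[1] = 11 and 6^1 + 5^1 = 11; f[2] = 61 and 6^2 + 5^2 = 61.
Assume f[j] = 6^j + 5^j for all 1 ≤ j ≤ k, where k ≥ 2.
Then f[k+1] = 11f[k] − 30f[k−1] = 11·(6^k + 5^k) − 30·(6^{k−1} + 5^{k−1}) = (11·6 − 30)6^{k−1} + (11·5 − 30)5^{k−1} = 36·6^{k−1} + 25·5^{k−1} = 6^{k+1} + 5^{k+1}.
This completes the inductive step, so f[n] = 6^n + 5^n for all n ≥ 1.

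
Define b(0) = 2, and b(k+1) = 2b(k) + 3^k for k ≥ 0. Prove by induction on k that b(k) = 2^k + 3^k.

Base case: b(0) = 2, and 2^0 + 3^0 = 1 + 1 = 2.
Assume b(j) = 2^j + 3^j for some j ≥ 0.
Then b(j+1) = 2b(j) + 3^j = 2·(2^j + 3^j) + 3^j = 2^{j+1} + 2·3^j + 3^j = 2^{j+1} + 3·3^j = 2^{j+1} + 3^{j+1}.
This completes the inductive step, so b(k) = 2^k + 3^k for all k ≥ 0.

b(k) = 2^k + 3^k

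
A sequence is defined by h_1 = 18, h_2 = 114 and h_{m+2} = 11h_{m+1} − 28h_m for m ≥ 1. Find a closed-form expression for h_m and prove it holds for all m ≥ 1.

Claim: h_m = 2·7^m + 4^m.

Base cases: h_1 = 18 and 2·7^1 + 4^1 = 18; h_2 = 114 and 2·7^2 + 4^2 = 114.
Assume h_j = 2·7^j + 4^j for all 1 ≤ j ≤ r, where r ≥ 2.
Then h_{r+1} = 11h_r − 28h_{r−1} = 11·(2·7^r + 4^r) − 28·(2·7^{r−1} + 4^{r−1}) = 2·(11·7 − 28)7^{r−1} + (11·4 − 28)4^{r−1} = 98·7^{r−1} + 16·4^{r−1} = 2·7^{r+1} + 4^{r+1}.
Hence h_m = 2·7^m + 4^m for every m ≥ 1, by strong induction.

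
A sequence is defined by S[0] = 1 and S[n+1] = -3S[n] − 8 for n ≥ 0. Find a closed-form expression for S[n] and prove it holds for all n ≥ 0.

Claim: S[n] = 3·(-3)^n − 2.

Base case: S[0] = 1, and 3·(-3)^0 − 2 = 3 − 2 = 1.
Assume S[m] = 3·(-3)^m − 2 for some m ≥ 0.
Then S[m+1] = -3S[m] − 8 = -3·(3·(-3)^m − 2) − 8 = -9·(-3)^m + 6 − 8 = 3·(-3)^{m+1} − 2.
This completes the inductive step, so S[n] = 3·(-3)^n − 2 for all n ≥ 0.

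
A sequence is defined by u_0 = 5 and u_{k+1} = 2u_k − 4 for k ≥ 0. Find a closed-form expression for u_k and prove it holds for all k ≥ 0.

Claim: u_k = 2^k + 4.

Base case: u_0 = 5, and 2^0 + 4 = 1 + 4 = 5.
Assume u_r = 2^r + 4 for some r ≥ 0.
Then u_{r+1} = 2u_r − 4 = 2·(2^r + 4) − 4 = 2^{r+1} + 8 − 4 = 2^{r+1} + 4.
By induction, u_k = 2^k + 4 for all k ≥ 0.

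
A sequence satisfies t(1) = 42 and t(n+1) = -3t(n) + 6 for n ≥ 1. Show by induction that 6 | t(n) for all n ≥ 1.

Base case: t(1) = 42 = 6·7, so 6 | t(1).
Assume 6 | t(j), so t(j) = 6s for some integer s.
Then t(j+1) = -3t(j) + 6 = -3·(6s) + 6 = 6(-3s + 1), so 6 | t(j+1).
Hence 6 | t(n) for every n ≥ 1, by induction.

6 | t(n)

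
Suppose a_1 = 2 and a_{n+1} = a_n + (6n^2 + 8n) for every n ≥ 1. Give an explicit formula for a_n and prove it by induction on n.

Claim: a_n = 2n^3 + n^2 − 3n + 2.

Base case: a_1 = 2, and 2·1^3 + 1^2 − 3·1 + 2 = 2.
Assume a_r = 2r^3 + r^2 − 3r + 2.
Then a_{r+1} = a_r + (6r^2 + 8r) = (2r^3 + r^2 − 3r + 2) + (6r^2 + 8r) = 2r^3 + 7r^2 + 5r + 2,
and 2·(r+1)^3 + (r+1)^2 − 3·(r+1) + 2 = 2r^3 + 7r^2 + 5r + 2.
This completes the inductive step, so a_n = 2n^3 + n^2 − 3n + 2 for all n ≥ 1.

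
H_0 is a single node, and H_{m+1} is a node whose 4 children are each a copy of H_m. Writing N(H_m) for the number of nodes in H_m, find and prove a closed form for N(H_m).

Claim: N(H_m) = (4^{m+1} − 1)/3.

Base case: N(H_0) = 1, and (4^{0+1} − 1)/3 = 1.
Assume N(H_r) = (4^{r+1} − 1)/3.
Then N(H_{r+1}) = 1 + 4N(H_r) = 1 + 4·(4^{r+1} − 1)/3 = 1 + (4^{r+2} − 4)/3 = (3 + 4^{r+2} − 4)/3 = (4^{r+2} − 1)/3.
This completes the inductive step, so N(H_m) = (4^{m+1} − 1)/3 for all m ≥ 0.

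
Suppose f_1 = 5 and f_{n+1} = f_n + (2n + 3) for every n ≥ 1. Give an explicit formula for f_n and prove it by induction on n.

Claim: f_n = n^2 + 2n + 2.

Base case: f_1 = 5, and 1^2 + 2·1 + 2 = 5.
Assume f_k = k^2 + 2k + 2.
Then f_{k+1} = f_k + (2k + 3) = (k^2 + 2k + 2) + (2k + 3) = k^2 + 4k + 5,
and (k+1)^2 + 2·(k+1) + 2 = k^2 + 4k + 5.
By induction, f_n = n^2 + 2n + 2 for all n ≥ 1.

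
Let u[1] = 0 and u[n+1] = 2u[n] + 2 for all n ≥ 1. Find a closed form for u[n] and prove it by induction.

Claim: u[n] = 2^n − 2.

Base case: u[1] = 0, and 2^1 − 2 = 2 − 2 = 0.
Assume u[r] = 2^r − 2 for some r ≥ 1.
Then u[r+1] = 2u[r] + 2 = 2·(2^r − 2) + 2 = 2^{r+1} − 4 + 2 = 2^{r+1} − 2.
By induction, u[n] = 2^n − 2 for all n ≥ 1.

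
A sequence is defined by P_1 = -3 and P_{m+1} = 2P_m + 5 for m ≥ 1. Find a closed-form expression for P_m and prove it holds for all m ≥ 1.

Claim: P_m = 2^m − 5.

Base case: P_1 = -3, and 2^1 − 5 = 2 − 5 = -3.
Assume P_j = 2^j − 5 for some j ≥ 1.
Then P_{j+1} = 2P_j + 5 = 2·(2^j − 5) + 5 = 2^{j+1} − 10 + 5 = 2^{j+1} − 5.
So the formula holds for j+1, and by induction P_m = 2^m − 5 for all m ≥ 1.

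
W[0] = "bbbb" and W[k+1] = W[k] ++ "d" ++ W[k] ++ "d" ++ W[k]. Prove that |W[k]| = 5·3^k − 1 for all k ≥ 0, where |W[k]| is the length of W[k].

Base case: |W[0]| = 4, and 5·3^0 − 1 = 4.
Assume |W[j]| = 5·3^j − 1.
Then |W[j+1]| = 3|W[j]| + 2 = 3(5·3^j − 1) + 2 = 5·3^{j+1} − 3 + 2 = 5·3^{j+1} − 1.
Hence |W[k]| = 5·3^k − 1 for every k ≥ 0, by induction.

|W[k]| = 5·3^k − 1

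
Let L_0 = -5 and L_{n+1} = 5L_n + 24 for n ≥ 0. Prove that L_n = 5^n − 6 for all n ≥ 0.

Base case: L_0 = -5, and 5^0 − 6 = 1 − 6 = -5.
Assume L_m = 5^m − 6 for some m ≥ 0.
Then L_{m+1} = 5L_m + 24 = 5·(5^m − 6) + 24 = 5^{m+1} − 30 + 24 = 5^{m+1} − 6.
So the formula holds for m+1, and by induction L_n = 5^n − 6 for all n ≥ 0.

L_n = 5^n − 6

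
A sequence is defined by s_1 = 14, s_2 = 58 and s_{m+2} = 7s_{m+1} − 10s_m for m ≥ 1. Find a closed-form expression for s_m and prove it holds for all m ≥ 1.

Claim: s_m = 2·2^m + 2·5^m.

Base cases: s_1 = 14 and 2·2^1 + 2·5^1 = 14; s_2 = 58 and 2·2^2 + 2·5^2 = 58.
Assume s_i = 2·2^i + 2·5^i for all 1 ≤ i ≤ j, where j ≥ 2.
Then s_{j+1} = 7s_j − 10s_{j−1} = 7·(2·2^j + 2·5^j) − 10·(2·2^{j−1} + 2·5^{j−1}) = 2·(7·2 − 10)2^{j−1} + 2·(7·5 − 10)5^{j−1} = 8·2^{j−1} + 50·5^{j−1} = 2·2^{j+1} + 2·5^{j+1}.
So the formula holds for j+1, and by strong induction s_m = 2·2^m + 2·5^m for all m ≥ 1.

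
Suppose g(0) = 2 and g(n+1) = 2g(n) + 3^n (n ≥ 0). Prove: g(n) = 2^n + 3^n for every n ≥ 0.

Base case: g(0) = 2, and 2^0 + 3^0 = 1 + 1 = 2.
Assume g(m) = 2^m + 3^m for some m ≥ 0.
Then g(m+1) = 2g(m) + 3^m = 2·(2^m + 3^m) + 3^m = 2^{m+1} + 2·3^m + 3^m = 2^{m+1} + 3·3^m = 2^{m+1} + 3^{m+1}.
So the formula holds for m+1, and by induction g(n) = 2^n + 3^n for all n ≥ 0.

g(n) = 2^n + 3^n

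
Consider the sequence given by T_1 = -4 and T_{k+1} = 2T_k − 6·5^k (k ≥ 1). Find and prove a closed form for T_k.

Claim: T_k = 3·2^k − 2·5^k.

Base case: T_1 = -4, and 3·2^1 − 2·5^1 = 6 − 10 = -4.
Assume T_r = 3·2^r − 2·5^r for some r ≥ 1.
Then T_{r+1} = 2T_r − 6·5^r = 2·(3·2^r − 2·5^r) − 6·5^r = 3·2^{r+1} − 4·5^r − 6·5^r = 3·2^{r+1} − 10·5^r = 3·2^{r+1} − 2·5^{r+1}.
By induction, T_k = 3·2^k − 2·5^k for all k ≥ 1.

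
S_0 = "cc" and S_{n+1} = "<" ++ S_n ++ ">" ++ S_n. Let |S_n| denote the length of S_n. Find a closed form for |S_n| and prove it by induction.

Claim: |S_n| = 2^{n+2} − 2.

Base case: |S_0| = 2, and 2^{0+2} − 2 = 2.
Assume |S_r| = 2^{r+2} − 2.
Then |S_{r+1}| = 1 + |S_r| + 1 + |S_r| = 2|S_r| + 2 = 2(2^{r+2} − 2) + 2 = 2^{r+3} − 4 + 2 = 2^{r+3} − 2.
This completes the inductive step, so |S_n| = 2^{n+2} − 2 for all n ≥ 0.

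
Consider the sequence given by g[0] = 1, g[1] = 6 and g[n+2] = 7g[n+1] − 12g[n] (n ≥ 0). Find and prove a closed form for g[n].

Claim: g[n] = 3·4^n − 2·3^n.

Base cases: g[0] = 1 and 3·4^0 − 2·3^0 = 1; g[1] = 6 and 3·4^1 − 2·3^1 = 6.
Assume g[j] = 3·4^j − 2·3^j for all 0 ≤ j ≤ k, where k ≥ 1.
Then g[k+1] = 7g[k] − 12g[k−1] = 7·(3·4^k − 2·3^k) − 12·(3·4^{k−1} − 2·3^{k−1}) = 3·(7·4 − 12)4^{k−1} − 2·(7·3 − 12)3^{k−1} = 48·4^{k−1} − 18·3^{k−1} = 3·4^{k+1} − 2·3^{k+1}.
Hence g[n] = 3·4^n − 2·3^n for every n ≥ 0, by strong induction.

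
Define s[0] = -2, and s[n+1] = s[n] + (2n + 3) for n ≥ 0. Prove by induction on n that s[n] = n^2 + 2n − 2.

Base case: s[0] = -2, and 0^2 + 2·0 − 2 = -2.
Assume s[r] = r^2 + 2r − 2.
Then s[r+1] = s[r] + (2r + 3) = (r^2 + 2r − 2) + (2r + 3) = r^2 + 4r + 1,
and (r+1)^2 + 2·(r+1) − 2 = r^2 + 4r + 1.
Hence s[n] = n^2 + 2n − 2 for every n ≥ 0, by induction.

s[n] = n^2 + 2n − 2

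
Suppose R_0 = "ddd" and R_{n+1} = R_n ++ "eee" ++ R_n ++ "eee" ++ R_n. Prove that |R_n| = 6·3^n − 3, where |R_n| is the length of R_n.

Base case: |R_0| = 3, and 6·3^0 − 3 = 3.
Assume |R_k| = 6·3^k − 3.
Then |R_{k+1}| = 3|R_k| + 6 = 3(6·3^k − 3) + 6 = 6·3^{k+1} − 9 + 6 = 6·3^{k+1} − 3.
By induction, |R_n| = 6·3^n − 3 for all n ≥ 0.

|R_n| = 6·3^n − 3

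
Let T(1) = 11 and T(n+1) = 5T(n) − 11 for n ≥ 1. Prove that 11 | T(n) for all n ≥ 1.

Base case: T(1) = 11 = 11·1, so 11 | T(1).
Assume 11 | T(r), so T(r) = 11t for some integer t.
Then T(r+1) = 5T(r) − 11 = 5·(11t) − 11 = 11(5t − 1), so 11 | T(r+1).
By induction, 11 | T(n) for all n ≥ 1.

11 | T(n)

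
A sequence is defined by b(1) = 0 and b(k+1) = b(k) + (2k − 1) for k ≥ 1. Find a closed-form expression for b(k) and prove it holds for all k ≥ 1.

Claim: b(k) = k^2 − 2k + 1.

Base case: b(1) = 0, and 1^2 − 2·1 + 1 = 0.
Assume b(r) = r^2 − 2r + 1.
Then b(r+1) = b(r) + (2r − 1) = (r^2 − 2r + 1) + (2r − 1) = r^2,
and (r+1)^2 − 2·(r+1) + 1 = r^2.
This completes the inductive step, so b(k) = k^2 − 2k + 1 for all k ≥ 1.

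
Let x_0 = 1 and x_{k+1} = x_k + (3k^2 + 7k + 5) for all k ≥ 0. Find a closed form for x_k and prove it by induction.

Claim: x_k = k^3 + 2k^2 + 2k + 1.

Base case: x_0 = 1, and 0^3 + 2·0^2 + 2·0 + 1 = 1.
Assume x_r = r^3 + 2r^2 + 2r + 1.
Then x_{r+1} = x_r + (3r^2 + 7r + 5) = (r^3 + 2r^2 + 2r + 1) + (3r^2 + 7r + 5) = r^3 + 5r^2 + 9r + 6,
and (r+1)^3 + 2·(r+1)^2 + 2·(r+1) + 1 = r^3 + 5r^2 + 9r + 6.
This completes the inductive step, so x_k = k^3 + 2k^2 + 2k + 1 for all k ≥ 0.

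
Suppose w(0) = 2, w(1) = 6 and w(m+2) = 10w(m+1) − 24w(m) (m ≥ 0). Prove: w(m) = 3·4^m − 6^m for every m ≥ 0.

Base cases: w(0) = 2 and 3·4^0 − 6^0 = 2; w(1) = 6 and 3·4^1 − 6^1 = 6.
Assume w(j) = 3·4^j − 6^j for all 0 ≤ j ≤ k, where k ≥ 1.
Then w(k+1) = 10w(k) − 24w(k−1) = 10·(3·4^k − 6^k) − 24·(3·4^{k−1} − 6^{k−1}) = 3·(10·4 − 24)4^{k−1} − (10·6 − 24)6^{k−1} = 48·4^{k−1} − 36·6^{k−1} = 3·4^{k+1} − 6^{k+1}.
By strong induction, w(m) = 3·4^m − 6^m for all m ≥ 0.

w(m) = 3·4^m − 6^m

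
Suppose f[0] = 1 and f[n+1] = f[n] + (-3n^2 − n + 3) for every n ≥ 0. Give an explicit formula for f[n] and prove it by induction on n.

Claim: f[n] = -n^3 + n^2 + 3n + 1.

Base case: f[0] = 1, and -0^3 + 0^2 + 3·0 + 1 = 1.
Assume f[j] = -j^3 + j^2 + 3j + 1.
Then f[j+1] = f[j] + (-3j^2 − j + 3) = (-j^3 + j^2 + 3j + 1) + (-3j^2 − j + 3) = -j^3 − 2j^2 + 2j + 4,
and -(j+1)^3 + (j+1)^2 + 3·(j+1) + 1 = -j^3 − 2j^2 + 2j + 4.
By induction, f[n] = -n^3 + n^2 + 3n + 1 for all n ≥ 0.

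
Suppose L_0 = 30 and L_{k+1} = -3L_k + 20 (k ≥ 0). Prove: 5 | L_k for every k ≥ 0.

Base case: L_0 = 30 = 5·6, so 5 | L_0.
Assume 5 | L_j, so L_j = 5t for some integer t.
Then L_{j+1} = -3L_j + 20 = -3·(5t) + 20 = 5(-3t + 4), so 5 | L_{j+1}.
So the property holds for j+1, and by induction 5 | L_k for all k ≥ 0.

5 | L_k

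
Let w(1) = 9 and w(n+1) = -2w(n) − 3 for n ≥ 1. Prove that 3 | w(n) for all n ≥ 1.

Base case: w(1) = 9 = 3·3, so 3 | w(1).
Assume 3 | w(k), so w(k) = 3t for some integer t.
Then w(k+1) = -2w(k) − 3 = -2·(3t) − 3 = 3(-2t − 1), so 3 | w(k+1).
Hence 3 | w(n) for every n ≥ 1, by induction.

3 | w(n)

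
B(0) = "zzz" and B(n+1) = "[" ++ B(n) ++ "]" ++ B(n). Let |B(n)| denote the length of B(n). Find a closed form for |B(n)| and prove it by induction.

Claim: |B(n)| = 5·2^n − 2.

Base case: |B(0)| = 3, and 5·2^0 − 2 = 3.
Assume |B(j)| = 5·2^j − 2.
Then |B(j+1)| = 1 + |B(j)| + 1 + |B(j)| = 2|B(j)| + 2 = 2(5·2^j − 2) + 2 = 5·2^{j+1} − 4 + 2 = 5·2^{j+1} − 2.
So the formula holds for j+1, and by induction |B(n)| = 5·2^n − 2 for all n ≥ 0.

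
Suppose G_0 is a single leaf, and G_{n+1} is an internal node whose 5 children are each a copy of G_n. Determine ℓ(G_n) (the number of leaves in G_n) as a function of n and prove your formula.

Claim: ℓ(G_n) = 5^n.

Base case: ℓ(G_0) = 1, and 5^0 = 1.
Assume ℓ(G_m) = 5^m.
Then ℓ(G_{m+1}) = 5·ℓ(G_m) = 5·5^m = 5^{m+1}.
Hence ℓ(G_n) = 5^n for every n ≥ 0, by induction.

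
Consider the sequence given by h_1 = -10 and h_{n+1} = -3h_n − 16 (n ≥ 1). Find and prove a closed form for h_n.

Claim: h_n = 2·(-3)^n − 4.

Base case: h_1 = -10, and 2·(-3)^1 − 4 = -6 − 4 = -10.
Assume h_j = 2·(-3)^j − 4 for some j ≥ 1.
Then h_{j+1} = -3h_j − 16 = -3·(2·(-3)^j − 4) − 16 = -6·(-3)^j + 12 − 16 = 2·(-3)^{j+1} − 4.
By induction, h_n = 2·(-3)^n − 4 for all n ≥ 1.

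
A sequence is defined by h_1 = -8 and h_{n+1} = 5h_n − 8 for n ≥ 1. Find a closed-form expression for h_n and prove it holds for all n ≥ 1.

Claim: h_n = -2·5^n + 2.

Base case: h_1 = -8, and -2·5^1 + 2 = -10 + 2 = -8.
Assume h_m = -2·5^m + 2 for some m ≥ 1.
Then h_{m+1} = 5h_m − 8 = 5·(-2·5^m + 2) − 8 = -10·5^m + 10 − 8 = -2·5^{m+1} + 2.
This completes the inductive step, so h_n = -2·5^n + 2 for all n ≥ 1.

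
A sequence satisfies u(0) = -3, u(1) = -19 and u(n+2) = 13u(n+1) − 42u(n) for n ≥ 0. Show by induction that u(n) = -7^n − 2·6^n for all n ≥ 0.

Base cases: u(0) = -3 and -7^0 − 2·6^0 = -3; u(1) = -19 and -7^1 − 2·6^1 = -19.
Assume u(i) = -7^i − 2·6^i for all 0 ≤ i ≤ j, where j ≥ 1.
Then u(j+1) = 13u(j) − 42u(j−1) = 13·(-7^j − 2·6^j) − 42·(-7^{j−1} − 2·6^{j−1}) = -(13·7 − 42)7^{j−1} − 2·(13·6 − 42)6^{j−1} = -49·7^{j−1} − 72·6^{j−1} = -7^{j+1} − 2·6^{j+1}.
By strong induction, u(n) = -7^n − 2·6^n for all n ≥ 0.

u(n) = -7^n − 2·6^n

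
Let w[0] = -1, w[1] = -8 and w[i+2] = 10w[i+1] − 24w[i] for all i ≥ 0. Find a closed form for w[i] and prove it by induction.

Claim: w[i] = 4^i − 2·6^i.

Base cases: w[0] = -1 and 4^0 − 2·6^0 = -1; w[1] = -8 and 4^1 − 2·6^1 = -8.
Assume w[j] = 4^j − 2·6^j for all 0 ≤ j ≤ k, where k ≥ 1.
Then w[k+1] = 10w[k] − 24w[k−1] = 10·(4^k − 2·6^k) − 24·(4^{k−1} − 2·6^{k−1}) = (10·4 − 24)4^{k−1} − 2·(10·6 − 24)6^{k−1} = 16·4^{k−1} − 72·6^{k−1} = 4^{k+1} − 2·6^{k+1}.
This completes the inductive step, so w[i] = 4^i − 2·6^i for all i ≥ 0.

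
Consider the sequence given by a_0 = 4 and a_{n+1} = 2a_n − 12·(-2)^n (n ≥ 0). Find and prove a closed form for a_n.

Claim: a_n = 2^n + 3·(-2)^n.

Base case: a_0 = 4, and 2^0 + 3·(-2)^0 = 1 + 3 = 4.
Assume a_j = 2^j + 3·(-2)^j for some j ≥ 0.
Then a_{j+1} = 2a_j − 12·(-2)^j = 2·(2^j + 3·(-2)^j) − 12·(-2)^j = 2^{j+1} + 6·(-2)^j − 12·(-2)^j = 2^{j+1} − 6·(-2)^j = 2^{j+1} + 3·(-2)^{j+1}.
This completes the inductive step, so a_n = 2^n + 3·(-2)^n for all n ≥ 0.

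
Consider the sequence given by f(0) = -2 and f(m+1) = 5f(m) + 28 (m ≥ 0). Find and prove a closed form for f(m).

Claim: f(m) = 5^{m+1} − 7.

Base case: f(0) = -2, and 5^{0+1} − 7 = 5 − 7 = -2.
Assume f(k) = 5^{k+1} − 7 for some k ≥ 0.
Then f(k+1) = 5f(k) + 28 = 5·(5^{k+1} − 7) + 28 = 5^{k+2} − 35 + 28 = 5^{k+2} − 7.
By induction, f(m) = 5^{m+1} − 7 for all m ≥ 0.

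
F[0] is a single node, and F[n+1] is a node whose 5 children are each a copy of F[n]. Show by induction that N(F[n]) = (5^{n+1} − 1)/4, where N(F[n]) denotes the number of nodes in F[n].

Base case: N(F[0]) = 1, and (5^{0+1} − 1)/4 = 1.
Assume N(F[m]) = (5^{m+1} − 1)/4.
Then N(F[m+1]) = 1 + 5N(F[m]) = 1 + 5·(5^{m+1} − 1)/4 = 1 + (5^{m+2} − 5)/4 = (4 + 5^{m+2} − 5)/4 = (5^{m+2} − 1)/4.
So the formula holds for m+1, and by induction N(F[n]) = (5^{n+1} − 1)/4 for all n ≥ 0.

N(F[n]) = (5^{n+1} − 1)/4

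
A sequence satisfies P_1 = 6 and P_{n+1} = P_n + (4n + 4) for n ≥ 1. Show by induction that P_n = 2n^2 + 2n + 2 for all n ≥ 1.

Base case: P_1 = 6, and 2·1^2 + 2·1 + 2 = 6.
Assume P_k = 2k^2 + 2k + 2.
Then P_{k+1} = P_k + (4k + 4) = (2k^2 + 2k + 2) + (4k + 4) = 2k^2 + 6k + 6,
and 2·(k+1)^2 + 2·(k+1) + 2 = 2k^2 + 6k + 6.
This completes the inductive step, so P_n = 2n^2 + 2n + 2 for all n ≥ 1.

P_n = 2n^2 + 2n + 2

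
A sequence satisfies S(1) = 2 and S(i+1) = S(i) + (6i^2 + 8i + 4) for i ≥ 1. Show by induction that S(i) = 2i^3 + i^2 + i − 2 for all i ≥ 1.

Base case: S(1) = 2, and 2·1^3 + 1^2 + 1 − 2 = 2.
Assume S(j) = 2j^3 + j^2 + j − 2.
Then S(j+1) = S(j) + (6j^2 + 8j + 4) = (2j^3 + j^2 + j − 2) + (6j^2 + 8j + 4) = 2j^3 + 7j^2 + 9j + 2,
and 2·(j+1)^3 + (j+1)^2 + (j+1) − 2 = 2j^3 + 7j^2 + 9j + 2.
This completes the inductive step, so S(i) = 2i^3 + i^2 + i − 2 for all i ≥ 1.

S(i) = 2i^3 + i^2 + i − 2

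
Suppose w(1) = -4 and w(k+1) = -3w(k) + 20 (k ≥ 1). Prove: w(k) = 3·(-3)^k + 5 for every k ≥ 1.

Base case: w(1) = -4, and 3·(-3)^1 + 5 = -9 + 5 = -4.
Assume w(j) = 3·(-3)^j + 5 for some j ≥ 1.
Then w(j+1) = -3w(j) + 20 = -3·(3·(-3)^j + 5) + 20 = -9·(-3)^j − 15 + 20 = 3·(-3)^{j+1} + 5.
Hence w(k) = 3·(-3)^k + 5 for every k ≥ 1, by induction.

w(k) = 3·(-3)^k + 5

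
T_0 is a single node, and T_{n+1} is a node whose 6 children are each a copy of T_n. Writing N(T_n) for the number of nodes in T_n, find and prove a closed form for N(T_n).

Claim: N(T_n) = (6^{n+1} − 1)/5.

Base case: N(T_0) = 1, and (6^{0+1} − 1)/5 = 1.
Assume N(T_k) = (6^{k+1} − 1)/5.
Then N(T_{k+1}) = 1 + 6N(T_k) = 1 + 6·(6^{k+1} − 1)/5 = 1 + (6^{k+2} − 6)/5 = (5 + 6^{k+2} − 6)/5 = (6^{k+2} − 1)/5.
So the formula holds for k+1, and by induction N(T_n) = (6^{n+1} − 1)/5 for all n ≥ 0.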